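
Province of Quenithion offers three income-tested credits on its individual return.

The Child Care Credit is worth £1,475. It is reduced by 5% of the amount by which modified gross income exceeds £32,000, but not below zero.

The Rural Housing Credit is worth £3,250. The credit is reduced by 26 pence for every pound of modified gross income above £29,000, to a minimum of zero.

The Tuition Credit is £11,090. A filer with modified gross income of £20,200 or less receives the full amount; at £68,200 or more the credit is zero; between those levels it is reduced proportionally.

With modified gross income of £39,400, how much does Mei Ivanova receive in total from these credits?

£8,305

Child Care Credit: 5% of the £7,400 excess over £32,000 is £370; credit = £1,475 − £370 = £1,105.
Rural Housing Credit: 26% of the £10,400 excess over £29,000 is £2,704; credit = £3,250 − £2,704 = £546.
Tuition Credit: £39,400 is £19,200 into a £48,000 phase-out range, leaving 28,800/48,000 of the credit: £11,090 × 28,800/48,000 = £6,654.
Total: £1,105 + £546 + £6,654 = £8,305.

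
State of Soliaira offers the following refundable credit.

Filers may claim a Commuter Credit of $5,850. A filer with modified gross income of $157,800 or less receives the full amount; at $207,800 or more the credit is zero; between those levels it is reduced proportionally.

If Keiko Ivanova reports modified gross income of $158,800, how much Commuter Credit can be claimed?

Commuter Credit: $158,800 is $1,000 into a $50,000 phase-out range, leaving 49,000/50,000 of the credit: $5,850 × 49,000/50,000 = $5,733.

$5,733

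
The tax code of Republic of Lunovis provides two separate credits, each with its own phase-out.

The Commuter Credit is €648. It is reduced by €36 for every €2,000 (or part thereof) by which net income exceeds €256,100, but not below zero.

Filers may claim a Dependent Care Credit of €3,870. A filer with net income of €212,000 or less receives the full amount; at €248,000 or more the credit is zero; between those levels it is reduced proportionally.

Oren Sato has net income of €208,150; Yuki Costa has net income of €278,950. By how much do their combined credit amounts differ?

Oren (€208,150): Commuter Credit: €208,150 is at or below the €256,100 threshold, so the full €648 applies. Dependent Care Credit: €208,150 is at or below the €212,000 threshold, so the full €3,870 applies. total €648 + €3,870 = €4,518
Yuki (€278,950): Commuter Credit: income exceeds €256,100 by €22,850, which is 12 full-or-partial €2,000 increments; reduction = 12 × €36 = €432, leaving €216. Dependent Care Credit: €278,950 is at or above €248,000, so the credit is €0. total €216 + €0 = €216
Difference: |€4,518 − €216| = €4,302.

€4,302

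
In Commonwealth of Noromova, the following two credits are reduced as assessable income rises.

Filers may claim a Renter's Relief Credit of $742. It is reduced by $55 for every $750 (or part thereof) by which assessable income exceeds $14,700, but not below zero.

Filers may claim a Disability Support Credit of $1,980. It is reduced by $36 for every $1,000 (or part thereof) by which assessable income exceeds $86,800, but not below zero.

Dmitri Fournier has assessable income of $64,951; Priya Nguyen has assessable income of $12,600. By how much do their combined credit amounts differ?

$742

Dmitri ($64,951): Renter's Relief Credit: income exceeds $14,700 by $50,251 → 68 increments × $55 = $3,740 ≥ base, so the credit is $0. Disability Support Credit: $64,951 is at or below the $86,800 threshold, so the full $1,980 applies. total $0 + $1,980 = $1,980
Priya ($12,600): Renter's Relief Credit: $12,600 is at or below the $14,700 threshold, so the full $742 applies. Disability Support Credit: $12,600 is at or below the $86,800 threshold, so the full $1,980 applies. total $742 + $1,980 = $2,722
Difference: |$1,980 − $2,722| = $742.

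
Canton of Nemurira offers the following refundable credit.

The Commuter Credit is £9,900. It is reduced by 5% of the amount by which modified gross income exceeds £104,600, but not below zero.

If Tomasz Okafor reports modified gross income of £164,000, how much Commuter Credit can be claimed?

£6,930

Commuter Credit: 5% of the £59,400 excess over £104,600 is £2,970; credit = £9,900 − £2,970 = £6,930.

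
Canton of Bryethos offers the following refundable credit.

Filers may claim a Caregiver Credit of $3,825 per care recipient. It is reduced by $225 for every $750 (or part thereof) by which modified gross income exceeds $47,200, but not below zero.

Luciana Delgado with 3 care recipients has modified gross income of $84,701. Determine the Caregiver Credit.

Caregiver Credit: base = 3 × $3,825 = $11,475. income exceeds $47,200 by $37,501 → 51 increments × $225 = $11,475 ≥ base, so the credit is $0.

$0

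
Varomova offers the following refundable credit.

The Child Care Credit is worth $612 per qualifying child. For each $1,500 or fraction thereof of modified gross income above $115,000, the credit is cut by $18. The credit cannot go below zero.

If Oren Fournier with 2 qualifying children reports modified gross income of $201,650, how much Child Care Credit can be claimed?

$180

Child Care Credit: base = 2 × $612 = $1,224. income exceeds $115,000 by $86,650, which is 58 full-or-partial $1,500 increments; reduction = 58 × $18 = $1,044, leaving $180.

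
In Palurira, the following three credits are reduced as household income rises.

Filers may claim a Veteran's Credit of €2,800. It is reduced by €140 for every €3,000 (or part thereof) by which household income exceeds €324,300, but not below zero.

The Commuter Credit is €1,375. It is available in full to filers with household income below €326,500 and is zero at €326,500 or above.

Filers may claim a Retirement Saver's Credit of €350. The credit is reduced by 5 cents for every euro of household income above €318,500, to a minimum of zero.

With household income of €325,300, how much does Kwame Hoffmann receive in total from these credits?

Veteran's Credit: income exceeds €324,300 by €1,000, which is 1 full-or-partial €3,000 increment; reduction = 1 × €140 = €140, leaving €2,660.
Commuter Credit: €325,300 is below the €326,500 cutoff, so the full €1,375 applies.
Retirement Saver's Credit: 5% of the €6,800 excess over €318,500 is €340; credit = €350 − €340 = €10.
Total: €2,660 + €1,375 + €10 = €4,045.

€4,045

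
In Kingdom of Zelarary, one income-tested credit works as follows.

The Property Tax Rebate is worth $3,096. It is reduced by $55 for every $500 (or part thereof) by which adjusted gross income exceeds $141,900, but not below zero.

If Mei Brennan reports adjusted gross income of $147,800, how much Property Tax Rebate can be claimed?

$2,436

Property Tax Rebate: income exceeds $141,900 by $5,900, which is 12 full-or-partial $500 increments; reduction = 12 × $55 = $660, leaving $2,436.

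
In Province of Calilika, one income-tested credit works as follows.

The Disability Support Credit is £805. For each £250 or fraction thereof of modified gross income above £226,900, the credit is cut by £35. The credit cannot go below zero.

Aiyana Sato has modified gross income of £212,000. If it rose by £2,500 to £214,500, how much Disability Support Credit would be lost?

£0

At £212,000 — £212,000 is at or below the £226,900 threshold, so the full £805 applies.
At £214,500 — £214,500 is at or below the £226,900 threshold, so the full £805 applies.
Lost: £805 − £805 = £0.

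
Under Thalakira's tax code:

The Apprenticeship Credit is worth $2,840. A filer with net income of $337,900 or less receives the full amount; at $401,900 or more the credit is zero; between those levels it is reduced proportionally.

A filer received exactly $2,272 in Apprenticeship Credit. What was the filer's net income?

$350,700

$2,272 is 2,272/2,840 of the full $2,840, so 568/2,840 of the $64,000 range has been used: income = $337,900 + $64,000 × 568/2,840 = $350,700.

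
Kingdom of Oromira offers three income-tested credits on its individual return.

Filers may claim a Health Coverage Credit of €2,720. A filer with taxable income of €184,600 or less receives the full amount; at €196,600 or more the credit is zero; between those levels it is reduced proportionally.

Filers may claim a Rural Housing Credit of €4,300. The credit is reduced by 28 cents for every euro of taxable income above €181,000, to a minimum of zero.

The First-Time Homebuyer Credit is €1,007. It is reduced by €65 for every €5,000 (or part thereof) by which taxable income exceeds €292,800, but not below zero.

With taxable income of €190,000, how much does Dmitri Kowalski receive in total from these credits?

Health Coverage Credit: €190,000 is €5,400 into a €12,000 phase-out range, leaving 6,600/12,000 of the credit: €2,720 × 6,600/12,000 = €1,496.
Rural Housing Credit: 28% of the €9,000 excess over €181,000 is €2,520; credit = €4,300 − €2,520 = €1,780.
First-Time Homebuyer Credit: €190,000 is at or below the €292,800 threshold, so the full €1,007 applies.
Total: €1,496 + €1,780 + €1,007 = €4,283.

€4,283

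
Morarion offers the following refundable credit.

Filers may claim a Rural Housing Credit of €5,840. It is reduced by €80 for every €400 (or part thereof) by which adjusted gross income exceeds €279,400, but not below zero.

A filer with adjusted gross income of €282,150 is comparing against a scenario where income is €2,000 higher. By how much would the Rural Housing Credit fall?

€400

At €282,150 — income exceeds €279,400 by €2,750, which is 7 full-or-partial €400 increments; reduction = 7 × €80 = €560, leaving €5,280.
At €284,150 — income exceeds €279,400 by €4,750, which is 12 full-or-partial €400 increments; reduction = 12 × €80 = €960, leaving €4,880.
Lost: €5,280 − €4,880 = €400.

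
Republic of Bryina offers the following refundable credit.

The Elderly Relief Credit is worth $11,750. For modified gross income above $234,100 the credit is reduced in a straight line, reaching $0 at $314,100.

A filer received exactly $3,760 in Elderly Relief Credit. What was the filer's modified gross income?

$288,500

$3,760 is 3,760/11,750 of the full $11,750, so 7,990/11,750 of the $80,000 range has been used: income = $234,100 + $80,000 × 7,990/11,750 = $288,500.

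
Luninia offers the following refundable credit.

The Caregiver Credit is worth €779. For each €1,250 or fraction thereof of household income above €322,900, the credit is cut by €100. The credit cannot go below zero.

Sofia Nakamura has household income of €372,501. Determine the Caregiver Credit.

€0

Caregiver Credit: income exceeds €322,900 by €49,601 → 40 increments × €100 = €4,000 ≥ base, so the credit is €0.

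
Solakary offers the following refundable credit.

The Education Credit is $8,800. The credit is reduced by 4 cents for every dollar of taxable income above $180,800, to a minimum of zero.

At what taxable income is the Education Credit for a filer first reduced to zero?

The credit falls by 4% of each dollar above $180,800, so it reaches zero when the excess is $8,800 / 4% = $220,000: income = $180,800 + $220,000 = $400,800.

$400,800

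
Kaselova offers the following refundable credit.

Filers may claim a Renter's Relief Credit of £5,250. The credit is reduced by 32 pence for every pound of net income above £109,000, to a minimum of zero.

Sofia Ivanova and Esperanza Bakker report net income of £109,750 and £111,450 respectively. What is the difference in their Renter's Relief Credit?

£544

Sofia (£109,750): Renter's Relief Credit: 32% of the £750 excess over £109,000 is £240; credit = £5,250 − £240 = £5,010.
Esperanza (£111,450): Renter's Relief Credit: 32% of the £2,450 excess over £109,000 is £784; credit = £5,250 − £784 = £4,466.
Difference: |£5,010 − £4,466| = £544.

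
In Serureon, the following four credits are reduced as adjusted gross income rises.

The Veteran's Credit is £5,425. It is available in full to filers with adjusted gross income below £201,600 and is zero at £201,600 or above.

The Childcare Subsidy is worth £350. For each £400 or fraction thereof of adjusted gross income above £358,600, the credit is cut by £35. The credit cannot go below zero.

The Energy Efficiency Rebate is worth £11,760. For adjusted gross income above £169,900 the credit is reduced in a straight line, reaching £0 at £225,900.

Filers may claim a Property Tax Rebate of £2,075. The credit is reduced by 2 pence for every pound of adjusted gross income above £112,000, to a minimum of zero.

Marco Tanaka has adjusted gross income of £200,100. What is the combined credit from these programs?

£11,506

Veteran's Credit: £200,100 is below the £201,600 cutoff, so the full £5,425 applies.
Childcare Subsidy: £200,100 is at or below the £358,600 threshold, so the full £350 applies.
Energy Efficiency Rebate: £200,100 is £30,200 into a £56,000 phase-out range, leaving 25,800/56,000 of the credit: £11,760 × 25,800/56,000 = £5,418.
Property Tax Rebate: 2% of the £88,100 excess over £112,000 is £1,762; credit = £2,075 − £1,762 = £313.
Total: £5,425 + £350 + £5,418 + £313 = £11,506.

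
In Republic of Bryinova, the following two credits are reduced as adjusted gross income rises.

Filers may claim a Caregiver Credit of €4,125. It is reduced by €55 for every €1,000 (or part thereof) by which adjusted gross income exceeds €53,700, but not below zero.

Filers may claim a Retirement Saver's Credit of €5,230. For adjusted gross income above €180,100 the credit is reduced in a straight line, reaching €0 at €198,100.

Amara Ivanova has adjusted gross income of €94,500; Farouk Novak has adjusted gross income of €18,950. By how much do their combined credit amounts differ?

Amara (€94,500): Caregiver Credit: income exceeds €53,700 by €40,800, which is 41 full-or-partial €1,000 increments; reduction = 41 × €55 = €2,255, leaving €1,870. Retirement Saver's Credit: €94,500 is at or below the €180,100 threshold, so the full €5,230 applies. total €1,870 + €5,230 = €7,100
Farouk (€18,950): Caregiver Credit: €18,950 is at or below the €53,700 threshold, so the full €4,125 applies. Retirement Saver's Credit: €18,950 is at or below the €180,100 threshold, so the full €5,230 applies. total €4,125 + €5,230 = €9,355
Difference: |€7,100 − €9,355| = €2,255.

€2,255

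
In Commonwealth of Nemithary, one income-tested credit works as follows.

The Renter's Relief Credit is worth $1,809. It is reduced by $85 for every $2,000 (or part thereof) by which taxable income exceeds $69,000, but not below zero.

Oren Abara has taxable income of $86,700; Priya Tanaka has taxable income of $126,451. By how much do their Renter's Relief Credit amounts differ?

$1,044

Oren ($86,700): Renter's Relief Credit: income exceeds $69,000 by $17,700, which is 9 full-or-partial $2,000 increments; reduction = 9 × $85 = $765, leaving $1,044.
Priya ($126,451): Renter's Relief Credit: income exceeds $69,000 by $57,451 → 29 increments × $85 = $2,465 ≥ base, so the credit is $0.
Difference: |$1,044 − $0| = $1,044.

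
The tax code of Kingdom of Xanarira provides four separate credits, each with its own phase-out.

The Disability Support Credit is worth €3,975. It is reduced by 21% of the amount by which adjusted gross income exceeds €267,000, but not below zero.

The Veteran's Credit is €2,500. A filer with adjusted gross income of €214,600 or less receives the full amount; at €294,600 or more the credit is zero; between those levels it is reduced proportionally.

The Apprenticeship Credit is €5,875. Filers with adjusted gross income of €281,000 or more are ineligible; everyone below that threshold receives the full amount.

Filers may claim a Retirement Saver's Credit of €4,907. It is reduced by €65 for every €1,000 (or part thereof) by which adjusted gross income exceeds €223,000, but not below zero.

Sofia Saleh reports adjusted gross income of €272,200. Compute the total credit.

€11,115

Disability Support Credit: 21% of the €5,200 excess over €267,000 is €1,092; credit = €3,975 − €1,092 = €2,883.
Veteran's Credit: €272,200 is €57,600 into a €80,000 phase-out range, leaving 22,400/80,000 of the credit: €2,500 × 22,400/80,000 = €700.
Apprenticeship Credit: €272,200 is below the €281,000 cutoff, so the full €5,875 applies.
Retirement Saver's Credit: income exceeds €223,000 by €49,200, which is 50 full-or-partial €1,000 increments; reduction = 50 × €65 = €3,250, leaving €1,657.
Total: €2,883 + €700 + €5,875 + €1,657 = €11,115.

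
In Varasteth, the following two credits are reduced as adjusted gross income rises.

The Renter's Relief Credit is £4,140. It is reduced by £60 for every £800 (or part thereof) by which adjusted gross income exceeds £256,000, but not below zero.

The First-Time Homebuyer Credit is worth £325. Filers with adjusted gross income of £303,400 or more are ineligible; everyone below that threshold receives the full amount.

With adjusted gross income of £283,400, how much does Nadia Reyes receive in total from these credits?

Renter's Relief Credit: income exceeds £256,000 by £27,400, which is 35 full-or-partial £800 increments; reduction = 35 × £60 = £2,100, leaving £2,040.
First-Time Homebuyer Credit: £283,400 is below the £303,400 cutoff, so the full £325 applies.
Total: £2,040 + £325 = £2,365.

£2,365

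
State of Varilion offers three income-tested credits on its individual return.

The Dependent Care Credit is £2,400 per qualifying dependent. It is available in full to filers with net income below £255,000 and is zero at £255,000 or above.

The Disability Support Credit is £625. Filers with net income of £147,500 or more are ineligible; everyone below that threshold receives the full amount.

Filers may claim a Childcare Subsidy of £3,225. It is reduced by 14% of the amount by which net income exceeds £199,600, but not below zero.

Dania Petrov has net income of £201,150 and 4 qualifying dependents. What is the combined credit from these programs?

£12,608

Dependent Care Credit: base = 4 × £2,400 = £9,600. £201,150 is below the £255,000 cutoff, so the full £9,600 applies.
Disability Support Credit: £201,150 meets or exceeds the £147,500 cutoff, so the credit is £0.
Childcare Subsidy: 14% of the £1,550 excess over £199,600 is £217; credit = £3,225 − £217 = £3,008.
Total: £9,600 + £0 + £3,008 = £12,608.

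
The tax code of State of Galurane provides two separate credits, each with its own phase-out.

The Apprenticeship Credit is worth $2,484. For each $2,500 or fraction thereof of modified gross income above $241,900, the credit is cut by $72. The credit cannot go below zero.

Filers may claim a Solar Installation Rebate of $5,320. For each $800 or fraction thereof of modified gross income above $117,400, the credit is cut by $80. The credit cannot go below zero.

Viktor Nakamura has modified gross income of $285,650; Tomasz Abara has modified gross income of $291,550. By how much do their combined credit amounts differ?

$144

Viktor ($285,650): Apprenticeship Credit: income exceeds $241,900 by $43,750, which is 18 full-or-partial $2,500 increments; reduction = 18 × $72 = $1,296, leaving $1,188. Solar Installation Rebate: income exceeds $117,400 by $168,250 → 211 increments × $80 = $16,880 ≥ base, so the credit is $0. total $1,188 + $0 = $1,188
Tomasz ($291,550): Apprenticeship Credit: income exceeds $241,900 by $49,650, which is 20 full-or-partial $2,500 increments; reduction = 20 × $72 = $1,440, leaving $1,044. Solar Installation Rebate: income exceeds $117,400 by $174,150 → 218 increments × $80 = $17,440 ≥ base, so the credit is $0. total $1,044 + $0 = $1,044
Difference: |$1,188 − $1,044| = $144.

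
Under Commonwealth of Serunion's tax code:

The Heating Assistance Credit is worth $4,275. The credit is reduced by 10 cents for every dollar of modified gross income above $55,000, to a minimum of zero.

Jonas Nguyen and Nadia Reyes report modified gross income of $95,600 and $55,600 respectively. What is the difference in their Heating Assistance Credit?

$4,000

Jonas ($95,600): Heating Assistance Credit: 10% of the $40,600 excess over $55,000 is $4,060; credit = $4,275 − $4,060 = $215.
Nadia ($55,600): Heating Assistance Credit: 10% of the $600 excess over $55,000 is $60; credit = $4,275 − $60 = $4,215.
Difference: |$215 − $4,215| = $4,000.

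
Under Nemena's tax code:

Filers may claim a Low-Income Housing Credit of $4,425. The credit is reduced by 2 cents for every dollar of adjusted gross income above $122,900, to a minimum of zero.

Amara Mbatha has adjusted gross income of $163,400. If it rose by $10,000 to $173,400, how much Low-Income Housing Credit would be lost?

At $163,400 — 2% of the $40,500 excess over $122,900 is $810; credit = $4,425 − $810 = $3,615.
At $173,400 — 2% of the $50,500 excess over $122,900 is $1,010; credit = $4,425 − $1,010 = $3,415.
Lost: $3,615 − $3,415 = $200.

$200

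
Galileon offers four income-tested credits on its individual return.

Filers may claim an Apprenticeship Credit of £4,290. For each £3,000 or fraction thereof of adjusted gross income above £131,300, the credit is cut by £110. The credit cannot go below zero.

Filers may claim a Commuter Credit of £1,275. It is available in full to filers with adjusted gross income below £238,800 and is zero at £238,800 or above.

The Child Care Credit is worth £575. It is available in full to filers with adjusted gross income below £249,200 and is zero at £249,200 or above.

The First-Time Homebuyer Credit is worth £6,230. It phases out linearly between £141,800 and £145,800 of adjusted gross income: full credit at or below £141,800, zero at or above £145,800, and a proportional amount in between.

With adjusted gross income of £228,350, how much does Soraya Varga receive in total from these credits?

Apprenticeship Credit: income exceeds £131,300 by £97,050, which is 33 full-or-partial £3,000 increments; reduction = 33 × £110 = £3,630, leaving £660.
Commuter Credit: £228,350 is below the £238,800 cutoff, so the full £1,275 applies.
Child Care Credit: £228,350 is below the £249,200 cutoff, so the full £575 applies.
First-Time Homebuyer Credit: £228,350 is at or above £145,800, so the credit is £0.
Total: £660 + £1,275 + £575 + £0 = £2,510.

£2,510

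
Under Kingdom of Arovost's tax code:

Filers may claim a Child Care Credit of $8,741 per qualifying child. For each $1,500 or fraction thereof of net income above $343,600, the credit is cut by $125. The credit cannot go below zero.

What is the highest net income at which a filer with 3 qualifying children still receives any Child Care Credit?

Full credit = 3 × $8,741 = $26,223.
After 209 increments the reduction is 209 × $125 = $26,125, leaving $98; one more increment wipes it out. Increment 209 ends at excess 209 × $1,500 = $313,500, so the highest qualifying income is $343,600 + $313,500 = $657,100.

$657,100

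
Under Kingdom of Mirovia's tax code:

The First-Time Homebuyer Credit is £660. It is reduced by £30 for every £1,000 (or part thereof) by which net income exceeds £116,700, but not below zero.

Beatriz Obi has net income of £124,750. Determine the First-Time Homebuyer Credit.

First-Time Homebuyer Credit: income exceeds £116,700 by £8,050, which is 9 full-or-partial £1,000 increments; reduction = 9 × £30 = £270, leaving £390.

£390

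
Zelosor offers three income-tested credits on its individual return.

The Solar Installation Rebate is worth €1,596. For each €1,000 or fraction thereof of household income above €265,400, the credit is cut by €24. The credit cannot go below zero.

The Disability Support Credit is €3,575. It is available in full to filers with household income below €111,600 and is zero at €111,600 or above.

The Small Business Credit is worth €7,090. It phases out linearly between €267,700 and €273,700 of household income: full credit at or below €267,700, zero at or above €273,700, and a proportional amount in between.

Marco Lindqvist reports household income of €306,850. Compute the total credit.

€588

Solar Installation Rebate: income exceeds €265,400 by €41,450, which is 42 full-or-partial €1,000 increments; reduction = 42 × €24 = €1,008, leaving €588.
Disability Support Credit: €306,850 meets or exceeds the €111,600 cutoff, so the credit is €0.
Small Business Credit: €306,850 is at or above €273,700, so the credit is €0.
Total: €588 + €0 + €0 = €588.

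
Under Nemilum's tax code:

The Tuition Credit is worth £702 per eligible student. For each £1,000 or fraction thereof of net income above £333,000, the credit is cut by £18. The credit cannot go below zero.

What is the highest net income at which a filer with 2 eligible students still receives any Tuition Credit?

£410,000

Full credit = 2 × £702 = £1,404.
After 77 increments the reduction is 77 × £18 = £1,386, leaving £18; one more increment wipes it out. Increment 77 ends at excess 77 × £1,000 = £77,000, so the highest qualifying income is £333,000 + £77,000 = £410,000.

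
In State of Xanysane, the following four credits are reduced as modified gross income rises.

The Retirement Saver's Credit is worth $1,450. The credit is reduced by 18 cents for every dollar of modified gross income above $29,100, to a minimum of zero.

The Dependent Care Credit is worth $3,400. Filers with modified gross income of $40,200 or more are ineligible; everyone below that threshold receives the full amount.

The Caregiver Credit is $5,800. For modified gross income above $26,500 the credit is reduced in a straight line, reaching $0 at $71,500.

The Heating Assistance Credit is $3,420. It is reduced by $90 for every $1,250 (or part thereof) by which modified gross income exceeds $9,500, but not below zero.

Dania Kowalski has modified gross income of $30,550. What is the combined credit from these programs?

Retirement Saver's Credit: 18% of the $1,450 excess over $29,100 is $261; credit = $1,450 − $261 = $1,189.
Dependent Care Credit: $30,550 is below the $40,200 cutoff, so the full $3,400 applies.
Caregiver Credit: $30,550 is $4,050 into a $45,000 phase-out range, leaving 40,950/45,000 of the credit: $5,800 × 40,950/45,000 = $5,278.
Heating Assistance Credit: income exceeds $9,500 by $21,050, which is 17 full-or-partial $1,250 increments; reduction = 17 × $90 = $1,530, leaving $1,890.
Total: $1,189 + $3,400 + $5,278 + $1,890 = $11,757.

$11,757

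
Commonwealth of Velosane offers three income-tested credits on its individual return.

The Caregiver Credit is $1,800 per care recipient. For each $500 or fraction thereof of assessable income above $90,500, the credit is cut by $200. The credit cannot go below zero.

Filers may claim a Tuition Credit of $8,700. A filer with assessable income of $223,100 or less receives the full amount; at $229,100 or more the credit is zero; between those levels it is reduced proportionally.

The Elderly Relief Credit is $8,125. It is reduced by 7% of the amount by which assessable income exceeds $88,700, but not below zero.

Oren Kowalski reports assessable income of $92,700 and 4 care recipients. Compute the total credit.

$22,745

Caregiver Credit: base = 4 × $1,800 = $7,200. income exceeds $90,500 by $2,200, which is 5 full-or-partial $500 increments; reduction = 5 × $200 = $1,000, leaving $6,200.
Tuition Credit: $92,700 is at or below the $223,100 threshold, so the full $8,700 applies.
Elderly Relief Credit: 7% of the $4,000 excess over $88,700 is $280; credit = $8,125 − $280 = $7,845.
Total: $6,200 + $8,700 + $7,845 = $22,745.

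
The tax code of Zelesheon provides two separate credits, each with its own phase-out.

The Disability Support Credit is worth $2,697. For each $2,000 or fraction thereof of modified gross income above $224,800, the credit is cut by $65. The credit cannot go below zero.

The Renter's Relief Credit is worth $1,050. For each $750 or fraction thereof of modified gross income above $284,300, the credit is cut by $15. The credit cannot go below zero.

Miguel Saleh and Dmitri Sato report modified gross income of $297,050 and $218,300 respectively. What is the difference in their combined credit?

$2,660

Miguel ($297,050): Disability Support Credit: income exceeds $224,800 by $72,250, which is 37 full-or-partial $2,000 increments; reduction = 37 × $65 = $2,405, leaving $292. Renter's Relief Credit: income exceeds $284,300 by $12,750, which is 17 full-or-partial $750 increments; reduction = 17 × $15 = $255, leaving $795. total $292 + $795 = $1,087
Dmitri ($218,300): Disability Support Credit: $218,300 is at or below the $224,800 threshold, so the full $2,697 applies. Renter's Relief Credit: $218,300 is at or below the $284,300 threshold, so the full $1,050 applies. total $2,697 + $1,050 = $3,747
Difference: |$1,087 − $3,747| = $2,660.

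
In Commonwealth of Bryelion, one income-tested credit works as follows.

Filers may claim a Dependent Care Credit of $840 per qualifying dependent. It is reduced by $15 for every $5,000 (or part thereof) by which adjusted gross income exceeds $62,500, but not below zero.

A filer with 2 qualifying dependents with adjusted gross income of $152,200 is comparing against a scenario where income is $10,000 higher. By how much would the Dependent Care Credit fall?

At $152,200 — base = 2 × $840 = $1,680. income exceeds $62,500 by $89,700, which is 18 full-or-partial $5,000 increments; reduction = 18 × $15 = $270, leaving $1,410.
At $162,200 — base = 2 × $840 = $1,680. income exceeds $62,500 by $99,700, which is 20 full-or-partial $5,000 increments; reduction = 20 × $15 = $300, leaving $1,380.
Lost: $1,410 − $1,380 = $30.

$30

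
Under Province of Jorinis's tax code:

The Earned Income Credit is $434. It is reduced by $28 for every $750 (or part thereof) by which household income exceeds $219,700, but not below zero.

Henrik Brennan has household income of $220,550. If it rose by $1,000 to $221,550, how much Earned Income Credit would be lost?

At $220,550 — income exceeds $219,700 by $850, which is 2 full-or-partial $750 increments; reduction = 2 × $28 = $56, leaving $378.
At $221,550 — income exceeds $219,700 by $1,850, which is 3 full-or-partial $750 increments; reduction = 3 × $28 = $84, leaving $350.
Lost: $378 − $350 = $28.

$28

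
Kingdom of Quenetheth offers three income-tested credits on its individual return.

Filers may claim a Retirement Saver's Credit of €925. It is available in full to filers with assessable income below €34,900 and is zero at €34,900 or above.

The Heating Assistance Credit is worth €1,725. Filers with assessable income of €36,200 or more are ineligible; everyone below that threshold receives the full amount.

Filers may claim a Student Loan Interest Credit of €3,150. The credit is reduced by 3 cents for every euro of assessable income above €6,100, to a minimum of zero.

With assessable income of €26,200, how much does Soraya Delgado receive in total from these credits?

Retirement Saver's Credit: €26,200 is below the €34,900 cutoff, so the full €925 applies.
Heating Assistance Credit: €26,200 is below the €36,200 cutoff, so the full €1,725 applies.
Student Loan Interest Credit: 3% of the €20,100 excess over €6,100 is €603; credit = €3,150 − €603 = €2,547.
Total: €925 + €1,725 + €2,547 = €5,197.

€5,197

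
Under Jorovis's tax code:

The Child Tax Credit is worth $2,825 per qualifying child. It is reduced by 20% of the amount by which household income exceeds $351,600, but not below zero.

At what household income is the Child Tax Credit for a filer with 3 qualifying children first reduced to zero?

$393,975

Full credit = 3 × $2,825 = $8,475.
The credit falls by 20% of each dollar above $351,600, so it reaches zero when the excess is $8,475 / 20% = $42,375: income = $351,600 + $42,375 = $393,975.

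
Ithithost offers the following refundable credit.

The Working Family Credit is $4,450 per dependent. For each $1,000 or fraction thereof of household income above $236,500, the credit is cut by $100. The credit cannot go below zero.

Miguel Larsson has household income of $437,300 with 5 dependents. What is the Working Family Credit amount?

Working Family Credit: base = 5 × $4,450 = $22,250. income exceeds $236,500 by $200,800, which is 201 full-or-partial $1,000 increments; reduction = 201 × $100 = $20,100, leaving $2,150.

$2,150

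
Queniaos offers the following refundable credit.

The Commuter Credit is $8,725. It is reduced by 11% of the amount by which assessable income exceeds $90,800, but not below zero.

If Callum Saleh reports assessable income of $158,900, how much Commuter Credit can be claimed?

$1,234

Commuter Credit: 11% of the $68,100 excess over $90,800 is $7,491; credit = $8,725 − $7,491 = $1,234.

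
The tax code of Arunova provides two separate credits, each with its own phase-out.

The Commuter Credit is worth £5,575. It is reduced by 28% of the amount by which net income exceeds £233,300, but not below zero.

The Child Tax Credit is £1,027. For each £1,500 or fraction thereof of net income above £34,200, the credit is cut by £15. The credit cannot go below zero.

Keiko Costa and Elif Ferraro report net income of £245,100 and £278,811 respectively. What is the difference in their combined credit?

£2,271

Keiko (£245,100): Commuter Credit: 28% of the £11,800 excess over £233,300 is £3,304; credit = £5,575 − £3,304 = £2,271. Child Tax Credit: income exceeds £34,200 by £210,900 → 141 increments × £15 = £2,115 ≥ base, so the credit is £0. total £2,271 + £0 = £2,271
Elif (£278,811): Commuter Credit: 28% of the £45,511 excess over £233,300 is £12,743.08 ≥ base, so the credit is £0. Child Tax Credit: income exceeds £34,200 by £244,611 → 164 increments × £15 = £2,460 ≥ base, so the credit is £0. total £0 + £0 = £0
Difference: |£2,271 − £0| = £2,271.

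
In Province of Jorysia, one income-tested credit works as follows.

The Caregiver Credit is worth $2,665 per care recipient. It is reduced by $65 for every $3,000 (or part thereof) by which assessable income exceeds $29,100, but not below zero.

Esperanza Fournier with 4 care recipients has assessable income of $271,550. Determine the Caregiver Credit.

$5,395

Caregiver Credit: base = 4 × $2,665 = $10,660. income exceeds $29,100 by $242,450, which is 81 full-or-partial $3,000 increments; reduction = 81 × $65 = $5,265, leaving $5,395.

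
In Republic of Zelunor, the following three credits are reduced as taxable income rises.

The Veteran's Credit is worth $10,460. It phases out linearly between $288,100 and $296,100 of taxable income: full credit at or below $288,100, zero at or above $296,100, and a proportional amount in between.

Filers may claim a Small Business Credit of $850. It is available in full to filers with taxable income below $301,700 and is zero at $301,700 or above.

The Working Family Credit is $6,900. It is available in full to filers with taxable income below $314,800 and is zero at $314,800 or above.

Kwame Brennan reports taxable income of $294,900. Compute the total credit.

$9,319

Veteran's Credit: $294,900 is $6,800 into a $8,000 phase-out range, leaving 1,200/8,000 of the credit: $10,460 × 1,200/8,000 = $1,569.
Small Business Credit: $294,900 is below the $301,700 cutoff, so the full $850 applies.
Working Family Credit: $294,900 is below the $314,800 cutoff, so the full $6,900 applies.
Total: $1,569 + $850 + $6,900 = $9,319.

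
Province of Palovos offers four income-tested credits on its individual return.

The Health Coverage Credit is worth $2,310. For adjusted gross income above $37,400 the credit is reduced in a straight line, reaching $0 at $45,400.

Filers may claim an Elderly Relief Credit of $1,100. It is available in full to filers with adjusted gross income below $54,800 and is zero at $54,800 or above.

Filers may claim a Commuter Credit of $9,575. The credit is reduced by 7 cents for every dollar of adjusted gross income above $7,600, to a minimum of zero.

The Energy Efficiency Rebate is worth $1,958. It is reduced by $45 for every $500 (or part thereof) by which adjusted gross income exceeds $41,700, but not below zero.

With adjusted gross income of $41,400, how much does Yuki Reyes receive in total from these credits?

$11,422

Health Coverage Credit: $41,400 is $4,000 into a $8,000 phase-out range, leaving 4,000/8,000 of the credit: $2,310 × 4,000/8,000 = $1,155.
Elderly Relief Credit: $41,400 is below the $54,800 cutoff, so the full $1,100 applies.
Commuter Credit: 7% of the $33,800 excess over $7,600 is $2,366; credit = $9,575 − $2,366 = $7,209.
Energy Efficiency Rebate: $41,400 is at or below the $41,700 threshold, so the full $1,958 applies.
Total: $1,155 + $1,100 + $7,209 + $1,958 = $11,422.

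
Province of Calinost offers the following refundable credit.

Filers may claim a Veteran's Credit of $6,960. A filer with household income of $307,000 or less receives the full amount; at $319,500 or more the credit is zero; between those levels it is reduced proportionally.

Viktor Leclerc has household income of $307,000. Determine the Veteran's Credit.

Veteran's Credit: $307,000 is at or below the $307,000 threshold, so the full $6,960 applies.

$6,960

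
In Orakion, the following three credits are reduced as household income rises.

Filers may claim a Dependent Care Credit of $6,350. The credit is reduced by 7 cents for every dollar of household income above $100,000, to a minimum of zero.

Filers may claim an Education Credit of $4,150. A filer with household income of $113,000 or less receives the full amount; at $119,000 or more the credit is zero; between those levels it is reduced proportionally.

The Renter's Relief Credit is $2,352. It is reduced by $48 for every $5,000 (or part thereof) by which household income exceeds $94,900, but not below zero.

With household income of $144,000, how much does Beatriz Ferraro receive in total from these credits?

Dependent Care Credit: 7% of the $44,000 excess over $100,000 is $3,080; credit = $6,350 − $3,080 = $3,270.
Education Credit: $144,000 is at or above $119,000, so the credit is $0.
Renter's Relief Credit: income exceeds $94,900 by $49,100, which is 10 full-or-partial $5,000 increments; reduction = 10 × $48 = $480, leaving $1,872.
Total: $3,270 + $0 + $1,872 = $5,142.

$5,142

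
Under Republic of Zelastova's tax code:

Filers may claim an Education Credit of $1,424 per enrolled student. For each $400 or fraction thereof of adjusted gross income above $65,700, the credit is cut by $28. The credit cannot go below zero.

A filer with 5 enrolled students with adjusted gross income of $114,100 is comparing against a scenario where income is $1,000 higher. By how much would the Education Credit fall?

At $114,100 — base = 5 × $1,424 = $7,120. income exceeds $65,700 by $48,400, which is 121 full-or-partial $400 increments; reduction = 121 × $28 = $3,388, leaving $3,732.
At $115,100 — base = 5 × $1,424 = $7,120. income exceeds $65,700 by $49,400, which is 124 full-or-partial $400 increments; reduction = 124 × $28 = $3,472, leaving $3,648.
Lost: $3,732 − $3,648 = $84.

$84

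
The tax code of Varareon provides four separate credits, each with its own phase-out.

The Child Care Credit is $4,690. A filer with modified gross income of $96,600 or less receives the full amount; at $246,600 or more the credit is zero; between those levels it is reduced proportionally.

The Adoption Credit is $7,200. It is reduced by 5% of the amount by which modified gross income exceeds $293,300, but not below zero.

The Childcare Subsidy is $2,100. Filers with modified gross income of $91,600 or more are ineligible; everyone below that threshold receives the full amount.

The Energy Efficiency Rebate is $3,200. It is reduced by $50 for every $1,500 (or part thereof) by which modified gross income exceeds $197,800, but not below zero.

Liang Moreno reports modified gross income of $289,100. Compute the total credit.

Child Care Credit: $289,100 is at or above $246,600, so the credit is $0.
Adoption Credit: $289,100 is at or below the $293,300 threshold, so the full $7,200 applies.
Childcare Subsidy: $289,100 meets or exceeds the $91,600 cutoff, so the credit is $0.
Energy Efficiency Rebate: income exceeds $197,800 by $91,300, which is 61 full-or-partial $1,500 increments; reduction = 61 × $50 = $3,050, leaving $150.
Total: $0 + $7,200 + $0 + $150 = $7,350.

$7,350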